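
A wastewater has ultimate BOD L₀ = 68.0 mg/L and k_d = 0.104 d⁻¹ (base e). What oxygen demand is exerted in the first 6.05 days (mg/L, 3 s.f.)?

y ≈ 31.8 mg/L

y_t = L₀(1 − e^(−k_d t)) = 68.0 × (1 − e^(−0.104×6.05))
= 68.0 × (1 − 0.5330) = 68.0 × 0.4670 = 31.75 mg/L.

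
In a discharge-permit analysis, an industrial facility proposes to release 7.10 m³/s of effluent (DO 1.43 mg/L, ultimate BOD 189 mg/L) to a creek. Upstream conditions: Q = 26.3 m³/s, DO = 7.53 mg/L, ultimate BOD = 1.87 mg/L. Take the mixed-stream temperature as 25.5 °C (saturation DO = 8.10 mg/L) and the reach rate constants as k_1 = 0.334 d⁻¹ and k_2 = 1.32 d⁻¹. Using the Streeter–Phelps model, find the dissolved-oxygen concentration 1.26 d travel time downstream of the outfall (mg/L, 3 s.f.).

DO ≈ 1.16 mg/L

Mixed DO = (26.3×7.53 + 7.10×1.43)/(26.3+7.10) = 208.2/33.40 = 6.233 mg/L.
Mixed L₀ = (26.3×1.87 + 7.10×189)/(33.40) = 1391/33.40 = 41.65 mg/L.
Initial deficit D₀ = C_s − DO₀ = 8.10 − 6.233 = 1.867 mg/L.
D(1.26) = [0.334×41.65/(1.32−0.334)](e^(−0.334×1.26) − e^(−1.32×1.26)) + 1.867 e^(−1.32×1.26)
= 14.11 × (0.6565 − 0.1895) + 1.867 × 0.1895 = 6.942 mg/L.
DO = 8.10 − 6.942 = 1.158 mg/L.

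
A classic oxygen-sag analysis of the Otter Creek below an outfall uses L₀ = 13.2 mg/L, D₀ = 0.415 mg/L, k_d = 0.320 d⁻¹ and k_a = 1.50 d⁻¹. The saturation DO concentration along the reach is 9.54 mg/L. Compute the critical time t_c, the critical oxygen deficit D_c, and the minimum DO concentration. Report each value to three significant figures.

t_c = [1/(k_a−k_d)] ln[(k_a/k_d)(1 − D₀(k_a−k_d)/(k_d L₀))]
= [1/(1.50−0.320)] ln[(1.50/0.320)(1 − 0.415×1.180/(0.320×13.2))]
= (1/1.180) ln[4.688 × 0.8841] = 0.8475 × ln(4.144) = 0.8475 × 1.422 = 1.205 d.
L(t_c) = L₀ e^(−k_d t_c) = 13.2 × 0.6801 = 8.977 mg/L, and at the critical point k_a D_c = k_d L, so D_c = (0.320/1.50) × 8.977 = 1.915 mg/L.
Minimum DO = C_s − D_c = 9.54 − 1.915 = 7.625 mg/L.

t_c ≈ 1.20 d; D_c ≈ 1.92 mg/L; min DO ≈ 7.62 mg/L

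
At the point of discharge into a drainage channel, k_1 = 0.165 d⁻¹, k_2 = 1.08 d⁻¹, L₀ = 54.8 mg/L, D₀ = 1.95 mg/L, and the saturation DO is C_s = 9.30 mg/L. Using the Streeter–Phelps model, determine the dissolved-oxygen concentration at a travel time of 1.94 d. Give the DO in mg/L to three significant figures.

DO ≈ 3.10 mg/L

k_1 L₀/(k_2−k_1) = 0.165×54.8/(1.08−0.165) = 9.042/0.9150 = 9.882 mg/L.
e^(−k_1 t) = e^(−0.165×1.940) = 0.7261; e^(−k_2 t) = e^(−1.08×1.940) = 0.1230.
D = 9.882 × (0.7261 − 0.1230) + 1.95 × 0.1230 = 5.959 + 0.2399 = 6.199 mg/L.
DO = C_s − D = 9.30 − 6.199 = 3.101 mg/L.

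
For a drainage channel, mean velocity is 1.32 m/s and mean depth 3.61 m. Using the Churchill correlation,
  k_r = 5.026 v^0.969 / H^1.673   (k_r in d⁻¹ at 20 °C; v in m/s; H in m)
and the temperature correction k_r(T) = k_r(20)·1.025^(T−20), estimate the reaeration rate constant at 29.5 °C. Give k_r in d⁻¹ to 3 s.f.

k_r(20) = 5.026 × 1.32^0.969 / 3.61^1.673 = 5.026 × 1.309 / 8.565 = 0.7680 d⁻¹.
k_r(29.5) = 0.7680 × 1.025^(29.5−20) = 0.7680 × 1.264 = 0.9710 d⁻¹.

k_r ≈ 0.971 d⁻¹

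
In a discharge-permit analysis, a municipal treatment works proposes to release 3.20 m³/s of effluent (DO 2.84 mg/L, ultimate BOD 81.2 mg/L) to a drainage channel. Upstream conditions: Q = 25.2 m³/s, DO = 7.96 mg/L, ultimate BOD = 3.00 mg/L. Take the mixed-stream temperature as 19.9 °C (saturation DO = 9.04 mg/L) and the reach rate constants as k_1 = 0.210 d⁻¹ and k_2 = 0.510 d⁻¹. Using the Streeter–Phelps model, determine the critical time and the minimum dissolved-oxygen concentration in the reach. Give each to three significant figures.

t_c ≈ 2.21 d; minimum DO ≈ 5.98 mg/L

Mixed DO = (25.2×7.96 + 3.20×2.84)/(25.2+3.20) = 209.7/28.40 = 7.383 mg/L.
Mixed L₀ = (25.2×3.00 + 3.20×81.2)/(28.40) = 335.4/28.40 = 11.81 mg/L.
Initial deficit D₀ = C_s − DO₀ = 9.04 − 7.383 = 1.657 mg/L.
t_c = (1/0.3000) ln[(0.510/0.210)(1 − 1.657×0.3000/(0.210×11.81))] = 3.333 × ln(1.942) = 2.212 d.
D_c = (0.210/0.510) × 11.81 × e^(−0.210×2.212) = 0.4118 × 11.81 × 0.6284 = 3.056 mg/L.
Minimum DO = 9.04 − 3.056 = 5.984 mg/L.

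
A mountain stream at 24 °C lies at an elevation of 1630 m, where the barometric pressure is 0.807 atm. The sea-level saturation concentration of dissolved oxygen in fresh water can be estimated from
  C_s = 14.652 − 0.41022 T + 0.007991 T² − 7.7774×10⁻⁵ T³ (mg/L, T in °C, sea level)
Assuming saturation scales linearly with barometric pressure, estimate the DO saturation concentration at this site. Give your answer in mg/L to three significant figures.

C_s ≈ 6.73 mg/L

At sea level: C_s = 14.652 − 0.41022×24 + 0.007991×24² − 7.7774×10⁻⁵×24³ = 8.334 mg/L.
Pressure correction: C_s' = 8.334 × 0.807 = 6.726 mg/L.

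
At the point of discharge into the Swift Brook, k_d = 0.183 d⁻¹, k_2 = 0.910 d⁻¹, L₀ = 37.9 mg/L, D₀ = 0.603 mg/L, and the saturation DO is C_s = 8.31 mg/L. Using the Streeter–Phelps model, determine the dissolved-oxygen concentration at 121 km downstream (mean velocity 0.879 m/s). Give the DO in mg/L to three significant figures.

DO ≈ 3.28 mg/L

Travel time t = x/v = 121 km / (0.879 m/s) = 121000 m / 0.879 m/s = 137700 s = 1.593 d.
k_d L₀/(k_2−k_d) = 0.183×37.9/(0.910−0.183) = 6.936/0.7270 = 9.540 mg/L.
e^(−k_d t) = e^(−0.183×1.593) = 0.7471; e^(−k_2 t) = e^(−0.910×1.593) = 0.2346.
D = 9.540 × (0.7471 − 0.2346) + 0.603 × 0.2346 = 4.889 + 0.1415 = 5.031 mg/L.
DO = C_s − D = 8.31 − 5.031 = 3.279 mg/L.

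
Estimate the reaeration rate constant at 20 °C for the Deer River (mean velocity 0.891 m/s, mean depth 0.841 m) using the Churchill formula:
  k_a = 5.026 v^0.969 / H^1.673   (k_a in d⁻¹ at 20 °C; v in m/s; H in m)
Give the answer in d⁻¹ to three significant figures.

k_a ≈ 6.00 d⁻¹

k_a = 5.026 × 0.891^0.969 / 0.841^1.673 = 5.026 × 0.8942 / 0.7485 = 6.004 d⁻¹.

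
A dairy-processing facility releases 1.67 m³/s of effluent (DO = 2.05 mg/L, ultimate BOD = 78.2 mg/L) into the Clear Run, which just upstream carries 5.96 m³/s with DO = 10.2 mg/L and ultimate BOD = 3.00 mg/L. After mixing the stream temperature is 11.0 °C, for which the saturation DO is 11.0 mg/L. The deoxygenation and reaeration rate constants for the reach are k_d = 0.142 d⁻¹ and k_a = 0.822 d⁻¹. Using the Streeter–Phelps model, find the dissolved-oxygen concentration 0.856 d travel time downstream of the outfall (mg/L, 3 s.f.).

Mixed DO = (5.96×10.2 + 1.67×2.05)/(5.96+1.67) = 64.22/7.630 = 8.416 mg/L.
Mixed L₀ = (5.96×3.00 + 1.67×78.2)/(7.630) = 148.5/7.630 = 19.46 mg/L.
Initial deficit D₀ = C_s − DO₀ = 11.0 − 8.416 = 2.584 mg/L.
D(0.856) = [0.142×19.46/(0.822−0.142)](e^(−0.142×0.856) − e^(−0.822×0.856)) + 2.584 e^(−0.822×0.856)
= 4.064 × (0.8855 − 0.4948) + 2.584 × 0.4948 = 2.866 mg/L.
DO = 11.0 − 2.866 = 8.134 mg/L.

DO ≈ 8.13 mg/L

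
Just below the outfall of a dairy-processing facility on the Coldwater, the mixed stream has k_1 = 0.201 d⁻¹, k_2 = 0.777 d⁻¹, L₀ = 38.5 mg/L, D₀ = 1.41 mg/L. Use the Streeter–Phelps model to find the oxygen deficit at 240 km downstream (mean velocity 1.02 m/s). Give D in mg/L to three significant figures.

Travel time t = x/v = 240 km / (1.02 m/s) = 240000 m / 1.02 m/s = 235300 s = 2.723 d.
k_1 L₀/(k_2−k_1) = 0.201×38.5/(0.777−0.201) = 7.739/0.5760 = 13.43 mg/L.
e^(−k_1 t) = e^(−0.201×2.723) = 0.5785; e^(−k_2 t) = e^(−0.777×2.723) = 0.1205.
D = 13.43 × (0.5785 − 0.1205) + 1.41 × 0.1205 = 6.152 + 0.1699 = 6.322 mg/L.

D ≈ 6.32 mg/L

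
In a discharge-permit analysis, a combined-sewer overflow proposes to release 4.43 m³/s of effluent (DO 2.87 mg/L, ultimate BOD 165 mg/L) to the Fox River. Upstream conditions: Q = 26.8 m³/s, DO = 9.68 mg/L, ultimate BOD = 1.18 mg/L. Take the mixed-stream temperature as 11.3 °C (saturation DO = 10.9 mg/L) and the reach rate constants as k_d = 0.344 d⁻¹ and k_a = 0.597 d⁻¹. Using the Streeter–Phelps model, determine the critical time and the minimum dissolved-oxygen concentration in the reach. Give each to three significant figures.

Mixed DO = (26.8×9.68 + 4.43×2.87)/(26.8+4.43) = 272.1/31.23 = 8.714 mg/L.
Mixed L₀ = (26.8×1.18 + 4.43×165)/(31.23) = 762.6/31.23 = 24.42 mg/L.
Initial deficit D₀ = C_s − DO₀ = 10.9 − 8.714 = 2.186 mg/L.
t_c = (1/0.2530) ln[(0.597/0.344)(1 − 2.186×0.2530/(0.344×24.42))] = 3.953 × ln(1.621) = 1.910 d.
D_c = (0.344/0.597) × 24.42 × e^(−0.344×1.910) = 0.5762 × 24.42 × 0.5184 = 7.294 mg/L.
Minimum DO = 10.9 − 7.294 = 3.606 mg/L.

t_c ≈ 1.91 d; minimum DO ≈ 3.61 mg/L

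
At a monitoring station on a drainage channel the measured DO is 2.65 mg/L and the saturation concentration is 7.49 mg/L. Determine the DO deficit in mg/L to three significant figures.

D ≈ 4.84 mg/L

D = C_s − C = 7.49 − 2.65 = 4.84 mg/L.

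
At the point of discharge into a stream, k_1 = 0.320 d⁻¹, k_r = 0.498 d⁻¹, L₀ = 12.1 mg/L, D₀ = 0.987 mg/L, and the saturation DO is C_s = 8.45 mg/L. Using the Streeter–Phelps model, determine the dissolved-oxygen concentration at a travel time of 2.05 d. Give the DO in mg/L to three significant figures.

DO ≈ 4.64 mg/L

k_1 L₀/(k_r−k_1) = 0.320×12.1/(0.498−0.320) = 3.872/0.1780 = 21.75 mg/L.
e^(−k_1 t) = e^(−0.320×2.050) = 0.5189; e^(−k_r t) = e^(−0.498×2.050) = 0.3603.
D = 21.75 × (0.5189 − 0.3603) + 0.987 × 0.3603 = 3.451 + 0.3556 = 3.807 mg/L.
DO = C_s − D = 8.45 − 3.807 = 4.643 mg/L.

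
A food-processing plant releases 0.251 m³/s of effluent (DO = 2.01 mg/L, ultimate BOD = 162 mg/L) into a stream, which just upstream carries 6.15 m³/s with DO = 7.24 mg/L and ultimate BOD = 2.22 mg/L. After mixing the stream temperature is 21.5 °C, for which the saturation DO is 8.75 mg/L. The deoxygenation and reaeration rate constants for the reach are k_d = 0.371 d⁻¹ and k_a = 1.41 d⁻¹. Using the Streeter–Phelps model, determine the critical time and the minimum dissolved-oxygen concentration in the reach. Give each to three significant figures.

Mixed DO = (6.15×7.24 + 0.251×2.01)/(6.15+0.251) = 45.03/6.401 = 7.035 mg/L.
Mixed L₀ = (6.15×2.22 + 0.251×162)/(6.401) = 54.31/6.401 = 8.485 mg/L.
Initial deficit D₀ = C_s − DO₀ = 8.75 − 7.035 = 1.715 mg/L.
t_c = (1/1.039) ln[(1.41/0.371)(1 − 1.715×1.039/(0.371×8.485))] = 0.9625 × ln(1.649) = 0.4815 d.
D_c = (0.371/1.41) × 8.485 × e^(−0.371×0.4815) = 0.2631 × 8.485 × 0.8364 = 1.867 mg/L.
Minimum DO = 8.75 − 1.867 = 6.883 mg/L.

t_c ≈ 0.482 d; minimum DO ≈ 6.88 mg/L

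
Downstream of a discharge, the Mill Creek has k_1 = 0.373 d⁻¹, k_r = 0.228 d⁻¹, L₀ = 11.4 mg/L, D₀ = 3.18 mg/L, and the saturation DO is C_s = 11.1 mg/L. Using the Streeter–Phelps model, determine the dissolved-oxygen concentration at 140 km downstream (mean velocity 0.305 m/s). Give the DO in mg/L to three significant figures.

DO ≈ 5.46 mg/L

Travel time t = x/v = 140 km / (0.305 m/s) = 140000 m / 0.305 m/s = 459000 s = 5.313 d.
k_1 L₀/(k_r−k_1) = 0.373×11.4/(0.228−0.373) = 4.252/-0.1450 = -29.33 mg/L.
e^(−k_1 t) = e^(−0.373×5.313) = 0.1378; e^(−k_r t) = e^(−0.228×5.313) = 0.2978.
D = -29.33 × (0.1378 − 0.2978) + 3.18 × 0.2978 = 4.691 + 0.9470 = 5.638 mg/L.
DO = C_s − D = 11.1 − 5.638 = 5.462 mg/L.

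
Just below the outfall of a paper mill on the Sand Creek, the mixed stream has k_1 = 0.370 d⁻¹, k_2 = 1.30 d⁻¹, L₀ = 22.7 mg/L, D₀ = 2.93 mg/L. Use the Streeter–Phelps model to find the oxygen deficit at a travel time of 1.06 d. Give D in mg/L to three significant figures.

k_1 L₀/(k_2−k_1) = 0.370×22.7/(1.30−0.370) = 8.399/0.9300 = 9.031 mg/L.
e^(−k_1 t) = e^(−0.370×1.060) = 0.6756; e^(−k_2 t) = e^(−1.30×1.060) = 0.2521.
D = 9.031 × (0.6756 − 0.2521) + 2.93 × 0.2521 = 3.825 + 0.7386 = 4.563 mg/L.

D ≈ 4.56 mg/L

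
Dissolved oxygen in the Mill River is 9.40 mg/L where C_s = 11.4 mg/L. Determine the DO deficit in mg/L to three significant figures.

D ≈ 2.00 mg/L

D = C_s − C = 11.4 − 9.40 = 2.00 mg/L.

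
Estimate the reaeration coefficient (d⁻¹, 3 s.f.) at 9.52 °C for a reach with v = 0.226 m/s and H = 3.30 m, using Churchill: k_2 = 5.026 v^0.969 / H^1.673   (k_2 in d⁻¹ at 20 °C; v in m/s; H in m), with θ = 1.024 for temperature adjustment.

k_2 ≈ 0.126 d⁻¹

k_2(20) = 5.026 × 0.226^0.969 / 3.30^1.673 = 5.026 × 0.2367 / 7.370 = 0.1614 d⁻¹.
k_2(9.52) = 0.1614 × 1.024^(9.52−20) = 0.1614 × 0.7799 = 0.1259 d⁻¹.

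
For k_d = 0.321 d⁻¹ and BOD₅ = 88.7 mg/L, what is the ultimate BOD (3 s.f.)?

L₀ ≈ 111 mg/L

BOD₅ = L₀(1 − e^(−5k_d)) ⇒ L₀ = BOD₅ / (1 − e^(−5×0.321))
= 88.7 / (1 − 0.2009) = 88.7 / 0.7991 = 111.0 mg/L.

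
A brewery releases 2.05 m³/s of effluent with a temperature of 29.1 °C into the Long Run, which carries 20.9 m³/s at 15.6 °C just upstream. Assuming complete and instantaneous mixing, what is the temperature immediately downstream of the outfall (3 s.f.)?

Flow-weighted mixing: C = (Q_r C_r + Q_w C_w)/(Q_r + Q_w)
= (20.9×15.6 + 2.05×29.1)/(20.9 + 2.05) = 385.7/22.95 = 16.81 °C.

16.8 °C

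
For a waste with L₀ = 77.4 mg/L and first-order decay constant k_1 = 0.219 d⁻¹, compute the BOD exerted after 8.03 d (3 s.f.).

y_t = L₀(1 − e^(−k_1 t)) = 77.4 × (1 − e^(−0.219×8.03))
= 77.4 × (1 − 0.1723) = 77.4 × 0.8277 = 64.06 mg/L.

y ≈ 64.1 mg/L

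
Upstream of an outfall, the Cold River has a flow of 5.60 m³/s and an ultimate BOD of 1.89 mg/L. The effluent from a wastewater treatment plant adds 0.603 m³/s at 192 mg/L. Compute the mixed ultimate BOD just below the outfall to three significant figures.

Flow-weighted mixing: C = (Q_r C_r + Q_w C_w)/(Q_r + Q_w)
= (5.60×1.89 + 0.603×192)/(5.60 + 0.603) = 126.4/6.203 = 20.37 mg/L.

20.4 mg/L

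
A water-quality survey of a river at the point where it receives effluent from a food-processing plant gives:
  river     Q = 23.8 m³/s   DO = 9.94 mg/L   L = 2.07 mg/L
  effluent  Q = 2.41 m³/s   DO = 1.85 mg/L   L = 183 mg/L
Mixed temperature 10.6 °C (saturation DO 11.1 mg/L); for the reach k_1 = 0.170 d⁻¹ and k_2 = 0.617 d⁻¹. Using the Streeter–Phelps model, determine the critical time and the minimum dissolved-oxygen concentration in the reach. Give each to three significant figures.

t_c ≈ 2.19 d; minimum DO ≈ 7.55 mg/L

Mixed DO = (23.8×9.94 + 2.41×1.85)/(23.8+2.41) = 241.0/26.21 = 9.196 mg/L.
Mixed L₀ = (23.8×2.07 + 2.41×183)/(26.21) = 490.3/26.21 = 18.71 mg/L.
Initial deficit D₀ = C_s − DO₀ = 11.1 − 9.196 = 1.904 mg/L.
t_c = (1/0.4470) ln[(0.617/0.170)(1 − 1.904×0.4470/(0.170×18.71))] = 2.237 × ln(2.658) = 2.187 d.
D_c = (0.170/0.617) × 18.71 × e^(−0.170×2.187) = 0.2755 × 18.71 × 0.6895 = 3.554 mg/L.
Minimum DO = 11.1 − 3.554 = 7.546 mg/L.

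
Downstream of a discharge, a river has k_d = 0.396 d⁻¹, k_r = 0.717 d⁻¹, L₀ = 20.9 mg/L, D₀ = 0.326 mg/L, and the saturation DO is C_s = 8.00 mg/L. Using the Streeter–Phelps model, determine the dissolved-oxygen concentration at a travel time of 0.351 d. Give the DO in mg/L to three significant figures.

DO ≈ 5.36 mg/L

k_d L₀/(k_r−k_d) = 0.396×20.9/(0.717−0.396) = 8.276/0.3210 = 25.78 mg/L.
e^(−k_d t) = e^(−0.396×0.3510) = 0.8702; e^(−k_r t) = e^(−0.717×0.3510) = 0.7775.
D = 25.78 × (0.8702 − 0.7775) + 0.326 × 0.7775 = 2.391 + 0.2535 = 2.644 mg/L.
DO = C_s − D = 8.00 − 2.644 = 5.356 mg/L.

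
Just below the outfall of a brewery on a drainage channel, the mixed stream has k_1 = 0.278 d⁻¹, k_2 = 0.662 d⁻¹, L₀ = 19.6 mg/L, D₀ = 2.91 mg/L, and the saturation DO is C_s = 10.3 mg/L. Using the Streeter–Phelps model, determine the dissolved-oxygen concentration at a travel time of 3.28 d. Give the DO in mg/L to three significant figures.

DO ≈ 5.88 mg/L

k_1 L₀/(k_2−k_1) = 0.278×19.6/(0.662−0.278) = 5.449/0.3840 = 14.19 mg/L.
e^(−k_1 t) = e^(−0.278×3.280) = 0.4018; e^(−k_2 t) = e^(−0.662×3.280) = 0.1140.
D = 14.19 × (0.4018 − 0.1140) + 2.91 × 0.1140 = 4.083 + 0.3318 = 4.415 mg/L.
DO = C_s − D = 10.3 − 4.415 = 5.885 mg/L.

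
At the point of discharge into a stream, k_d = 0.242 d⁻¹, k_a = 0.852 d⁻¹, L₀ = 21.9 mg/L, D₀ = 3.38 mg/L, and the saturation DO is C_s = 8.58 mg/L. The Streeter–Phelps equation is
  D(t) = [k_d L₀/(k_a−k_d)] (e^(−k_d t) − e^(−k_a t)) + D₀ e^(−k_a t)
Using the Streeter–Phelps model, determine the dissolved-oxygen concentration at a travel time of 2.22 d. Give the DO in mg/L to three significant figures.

k_d L₀/(k_a−k_d) = 0.242×21.9/(0.852−0.242) = 5.300/0.6100 = 8.688 mg/L.
e^(−k_d t) = e^(−0.242×2.220) = 0.5844; e^(−k_a t) = e^(−0.852×2.220) = 0.1509.
D = 8.688 × (0.5844 − 0.1509) + 3.38 × 0.1509 = 3.766 + 0.5099 = 4.276 mg/L.
DO = C_s − D = 8.58 − 4.276 = 4.304 mg/L.

DO ≈ 4.30 mg/L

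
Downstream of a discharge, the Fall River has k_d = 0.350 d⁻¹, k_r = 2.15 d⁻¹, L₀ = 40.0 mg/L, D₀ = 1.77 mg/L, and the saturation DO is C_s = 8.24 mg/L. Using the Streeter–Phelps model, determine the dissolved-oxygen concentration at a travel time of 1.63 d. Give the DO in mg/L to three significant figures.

k_d L₀/(k_r−k_d) = 0.350×40.0/(2.15−0.350) = 14.00/1.800 = 7.778 mg/L.
e^(−k_d t) = e^(−0.350×1.630) = 0.5652; e^(−k_r t) = e^(−2.15×1.630) = 0.03006.
D = 7.778 × (0.5652 − 0.03006) + 1.77 × 0.03006 = 4.163 + 0.05321 = 4.216 mg/L.
DO = C_s − D = 8.24 − 4.216 = 4.024 mg/L.

DO ≈ 4.02 mg/L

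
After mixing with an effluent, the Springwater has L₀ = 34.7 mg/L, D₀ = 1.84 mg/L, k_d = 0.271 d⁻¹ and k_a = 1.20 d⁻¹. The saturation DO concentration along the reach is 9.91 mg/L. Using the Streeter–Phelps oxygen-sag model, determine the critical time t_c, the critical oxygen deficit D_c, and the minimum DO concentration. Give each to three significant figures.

t_c = [1/(k_a−k_d)] ln[(k_a/k_d)(1 − D₀(k_a−k_d)/(k_d L₀))]
= [1/(1.20−0.271)] ln[(1.20/0.271)(1 − 1.84×0.9290/(0.271×34.7))]
= (1/0.9290) ln[4.428 × 0.8182] = 1.076 × ln(3.623) = 1.076 × 1.287 = 1.386 d.
D_c = (k_d/k_a) L₀ e^(−k_d t_c) = (0.271/1.20) × 34.7 × e^(−0.271×1.386) = 0.2258 × 34.7 × 0.6869 = 5.383 mg/L.
Minimum DO = C_s − D_c = 9.91 − 5.383 = 4.527 mg/L.

t_c ≈ 1.39 d; D_c ≈ 5.38 mg/L; min DO ≈ 4.53 mg/L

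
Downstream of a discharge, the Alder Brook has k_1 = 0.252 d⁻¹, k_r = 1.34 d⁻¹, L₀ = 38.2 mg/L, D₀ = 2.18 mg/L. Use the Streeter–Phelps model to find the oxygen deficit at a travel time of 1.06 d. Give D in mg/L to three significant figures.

k_1 L₀/(k_r−k_1) = 0.252×38.2/(1.34−0.252) = 9.626/1.088 = 8.848 mg/L.
e^(−k_1 t) = e^(−0.252×1.060) = 0.7656; e^(−k_r t) = e^(−1.34×1.060) = 0.2416.
D = 8.848 × (0.7656 − 0.2416) + 2.18 × 0.2416 = 4.636 + 0.5267 = 5.163 mg/L.

D ≈ 5.16 mg/L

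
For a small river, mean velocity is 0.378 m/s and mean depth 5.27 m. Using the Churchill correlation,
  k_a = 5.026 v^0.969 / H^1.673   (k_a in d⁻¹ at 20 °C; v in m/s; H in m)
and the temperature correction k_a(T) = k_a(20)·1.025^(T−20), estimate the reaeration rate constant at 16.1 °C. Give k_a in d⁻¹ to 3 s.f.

k_a ≈ 0.110 d⁻¹

k_a(20) = 5.026 × 0.378^0.969 / 5.27^1.673 = 5.026 × 0.3896 / 16.13 = 0.1214 d⁻¹.
k_a(16.1) = 0.1214 × 1.025^(16.1−20) = 0.1214 × 0.9082 = 0.1103 d⁻¹.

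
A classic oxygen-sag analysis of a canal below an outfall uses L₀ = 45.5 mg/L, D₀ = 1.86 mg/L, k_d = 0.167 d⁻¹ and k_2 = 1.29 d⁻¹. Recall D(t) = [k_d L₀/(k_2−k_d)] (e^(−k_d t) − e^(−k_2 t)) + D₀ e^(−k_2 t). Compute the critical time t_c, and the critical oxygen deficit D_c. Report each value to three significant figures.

t_c ≈ 1.53 d; D_c ≈ 4.56 mg/L

t_c = [1/(k_2−k_d)] ln[(k_2/k_d)(1 − D₀(k_2−k_d)/(k_d L₀))]
= [1/(1.29−0.167)] ln[(1.29/0.167)(1 − 1.86×1.123/(0.167×45.5))]
= (1/1.123) ln[7.725 × 0.7251] = 0.8905 × ln(5.601) = 0.8905 × 1.723 = 1.534 d.
L(t_c) = L₀ e^(−k_d t_c) = 45.5 × 0.7740 = 35.22 mg/L, and at the critical point k_2 D_c = k_d L, so D_c = (0.167/1.29) × 35.22 = 4.559 mg/L.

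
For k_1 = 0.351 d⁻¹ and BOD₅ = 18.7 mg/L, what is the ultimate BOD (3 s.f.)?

BOD₅ = L₀(1 − e^(−5k_1)) ⇒ L₀ = BOD₅ / (1 − e^(−5×0.351))
= 18.7 / (1 − 0.1729) = 18.7 / 0.8271 = 22.61 mg/L.

L₀ ≈ 22.6 mg/L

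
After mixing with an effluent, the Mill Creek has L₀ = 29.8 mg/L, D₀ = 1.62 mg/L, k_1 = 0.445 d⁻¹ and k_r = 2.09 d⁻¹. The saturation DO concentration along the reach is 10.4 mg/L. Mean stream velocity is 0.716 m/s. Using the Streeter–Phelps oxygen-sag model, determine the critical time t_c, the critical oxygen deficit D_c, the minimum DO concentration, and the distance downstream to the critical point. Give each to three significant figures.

t_c ≈ 0.804 d; D_c ≈ 4.44 mg/L; min DO ≈ 5.96 mg/L; x_c ≈ 49.7 km

At the critical point dD/dt = 0, so k_1 L₀ e^(−k_1 t) = k_r D. Substituting D(t) from the Streeter–Phelps equation and solving for t gives
t_c = ln[(k_r/k_1)(1 − D₀(k_r−k_1)/(k_1 L₀))] / (k_r−k_1).
Here k_r−k_1 = 1.645 d⁻¹ and 1 − D₀(k_r−k_1)/(k_1 L₀) = 1 − 1.62×1.645/(0.445×29.8) = 0.7990, so
t_c = ln(4.697 × 0.7990) / 1.645 = 1.323 / 1.645 = 0.8040 d.
D_c = (k_1/k_r) L₀ e^(−k_1 t_c) = (0.445/2.09) × 29.8 × e^(−0.445×0.8040) = 0.2129 × 29.8 × 0.6992 = 4.437 mg/L.
Minimum DO = C_s − D_c = 10.4 − 4.437 = 5.963 mg/L.
x_c = v t_c = 0.716 m/s × 0.8040 d × 86400 s/d = 49730 m ≈ 49.7 km.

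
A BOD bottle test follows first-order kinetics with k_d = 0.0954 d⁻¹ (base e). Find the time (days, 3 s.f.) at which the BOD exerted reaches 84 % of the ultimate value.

y/L₀ = 1 − e^(−k_d t) = 0.84 ⇒ e^(−k_d t) = 0.160
t = −ln(0.160) / 0.0954 = 1.833 / 0.0954 = 19.21 d.

t ≈ 19.2 d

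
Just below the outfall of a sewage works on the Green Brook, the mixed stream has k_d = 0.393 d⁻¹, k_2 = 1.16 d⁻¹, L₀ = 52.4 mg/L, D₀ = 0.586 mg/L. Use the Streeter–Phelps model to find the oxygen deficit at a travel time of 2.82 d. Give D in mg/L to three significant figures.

k_d L₀/(k_2−k_d) = 0.393×52.4/(1.16−0.393) = 20.59/0.7670 = 26.85 mg/L.
e^(−k_d t) = e^(−0.393×2.820) = 0.3301; e^(−k_2 t) = e^(−1.16×2.820) = 0.03796.
D = 26.85 × (0.3301 − 0.03796) + 0.586 × 0.03796 = 7.845 + 0.02225 = 7.867 mg/L.

D ≈ 7.87 mg/L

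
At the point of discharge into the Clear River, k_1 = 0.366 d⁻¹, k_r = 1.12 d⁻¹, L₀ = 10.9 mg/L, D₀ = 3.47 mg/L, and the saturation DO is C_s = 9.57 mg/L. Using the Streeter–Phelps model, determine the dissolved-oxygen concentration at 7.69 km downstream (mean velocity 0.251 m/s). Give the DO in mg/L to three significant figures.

Travel time t = x/v = 7.69 km / (0.251 m/s) = 7690 m / 0.251 m/s = 30640 s = 0.3546 d.
k_1 L₀/(k_r−k_1) = 0.366×10.9/(1.12−0.366) = 3.989/0.7540 = 5.291 mg/L.
e^(−k_1 t) = e^(−0.366×0.3546) = 0.8783; e^(−k_r t) = e^(−1.12×0.3546) = 0.6722.
D = 5.291 × (0.8783 − 0.6722) + 3.47 × 0.6722 = 1.090 + 2.333 = 3.423 mg/L.
DO = C_s − D = 9.57 − 3.423 = 6.147 mg/L.

DO ≈ 6.15 mg/L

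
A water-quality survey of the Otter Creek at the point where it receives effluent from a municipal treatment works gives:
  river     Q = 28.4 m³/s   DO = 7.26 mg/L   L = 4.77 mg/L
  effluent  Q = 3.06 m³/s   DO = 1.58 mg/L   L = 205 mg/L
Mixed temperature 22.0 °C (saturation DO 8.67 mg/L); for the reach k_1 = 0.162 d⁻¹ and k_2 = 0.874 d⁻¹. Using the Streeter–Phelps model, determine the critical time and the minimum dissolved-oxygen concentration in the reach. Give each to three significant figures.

Mixed DO = (28.4×7.26 + 3.06×1.58)/(28.4+3.06) = 211.0/31.46 = 6.708 mg/L.
Mixed L₀ = (28.4×4.77 + 3.06×205)/(31.46) = 762.8/31.46 = 24.25 mg/L.
Initial deficit D₀ = C_s − DO₀ = 8.67 − 6.708 = 1.962 mg/L.
t_c = (1/0.7120) ln[(0.874/0.162)(1 − 1.962×0.7120/(0.162×24.25))] = 1.404 × ln(3.476) = 1.750 d.
D_c = (0.162/0.874) × 24.25 × e^(−0.162×1.750) = 0.1854 × 24.25 × 0.7532 = 3.385 mg/L.
Minimum DO = 8.67 − 3.385 = 5.285 mg/L.

t_c ≈ 1.75 d; minimum DO ≈ 5.29 mg/L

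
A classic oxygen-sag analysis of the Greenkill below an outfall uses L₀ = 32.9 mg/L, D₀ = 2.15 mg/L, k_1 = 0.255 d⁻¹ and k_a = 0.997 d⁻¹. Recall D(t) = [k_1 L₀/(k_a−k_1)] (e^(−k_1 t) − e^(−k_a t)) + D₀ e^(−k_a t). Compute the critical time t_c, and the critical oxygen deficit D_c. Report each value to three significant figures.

t_c ≈ 1.55 d; D_c ≈ 5.66 mg/L

At the critical point dD/dt = 0, so k_1 L₀ e^(−k_1 t) = k_a D. Substituting D(t) from the Streeter–Phelps equation and solving for t gives
t_c = ln[(k_a/k_1)(1 − D₀(k_a−k_1)/(k_1 L₀))] / (k_a−k_1).
Here k_a−k_1 = 0.7420 d⁻¹ and 1 − D₀(k_a−k_1)/(k_1 L₀) = 1 − 2.15×0.7420/(0.255×32.9) = 0.8098, so
t_c = ln(3.910 × 0.8098) / 0.7420 = 1.153 / 0.7420 = 1.553 d.
L(t_c) = L₀ e^(−k_1 t_c) = 32.9 × 0.6729 = 22.14 mg/L, and at the critical point k_a D_c = k_1 L, so D_c = (0.255/0.997) × 22.14 = 5.663 mg/L.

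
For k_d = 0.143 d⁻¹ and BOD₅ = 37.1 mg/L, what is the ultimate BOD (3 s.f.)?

BOD₅ = L₀(1 − e^(−5k_d)) ⇒ L₀ = BOD₅ / (1 − e^(−5×0.143))
= 37.1 / (1 − 0.4892) = 37.1 / 0.5108 = 72.63 mg/L.

L₀ ≈ 72.6 mg/L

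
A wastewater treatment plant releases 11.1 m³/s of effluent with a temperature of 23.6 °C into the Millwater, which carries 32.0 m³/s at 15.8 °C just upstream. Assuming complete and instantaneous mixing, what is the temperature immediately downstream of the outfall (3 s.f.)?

Flow-weighted mixing: C = (Q_r C_r + Q_w C_w)/(Q_r + Q_w)
= (32.0×15.8 + 11.1×23.6)/(32.0 + 11.1) = 767.6/43.10 = 17.81 °C.

17.8 °C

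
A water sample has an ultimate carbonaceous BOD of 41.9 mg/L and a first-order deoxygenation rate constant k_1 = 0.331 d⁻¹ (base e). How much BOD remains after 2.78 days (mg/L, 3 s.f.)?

L ≈ 16.7 mg/L

L_t = L₀ e^(−k_1 t) = 41.9 × e^(−0.331×2.78) = 41.9 × 0.3984 = 16.69 mg/L.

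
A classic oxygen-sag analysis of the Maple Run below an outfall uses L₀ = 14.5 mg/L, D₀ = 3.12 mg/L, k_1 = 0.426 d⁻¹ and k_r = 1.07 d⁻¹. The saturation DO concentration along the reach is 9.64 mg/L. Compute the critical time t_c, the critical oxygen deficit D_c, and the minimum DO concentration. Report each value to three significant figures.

With k_r/k_1 = 2.512 and 1 − D₀(k_r−k_1)/(k_1 L₀) = 0.6747,
t_c = ln(2.512 × 0.6747) / (1.07 − 0.426) = ln(1.695) / 0.6440 = 0.5275/0.6440 = 0.8191 d.
L(t_c) = L₀ e^(−k_1 t_c) = 14.5 × 0.7054 = 10.23 mg/L, and at the critical point k_r D_c = k_1 L, so D_c = (0.426/1.07) × 10.23 = 4.072 mg/L.
Minimum DO = C_s − D_c = 9.64 − 4.072 = 5.568 mg/L.

t_c ≈ 0.819 d; D_c ≈ 4.07 mg/L; min DO ≈ 5.57 mg/L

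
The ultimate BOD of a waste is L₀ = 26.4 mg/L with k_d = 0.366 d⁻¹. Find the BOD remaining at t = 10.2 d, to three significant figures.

L ≈ 0.631 mg/L

L_t = L₀ e^(−k_d t) = 26.4 × e^(−0.366×10.2) = 26.4 × 0.02392 = 0.6314 mg/L.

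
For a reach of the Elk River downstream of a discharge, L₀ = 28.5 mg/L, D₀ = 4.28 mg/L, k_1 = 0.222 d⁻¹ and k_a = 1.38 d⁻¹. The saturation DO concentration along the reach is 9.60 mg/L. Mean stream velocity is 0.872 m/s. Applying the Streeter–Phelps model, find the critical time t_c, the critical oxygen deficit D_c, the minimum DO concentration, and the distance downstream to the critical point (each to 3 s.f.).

t_c ≈ 0.257 d; D_c ≈ 4.33 mg/L; min DO ≈ 5.27 mg/L; x_c ≈ 19.4 km

With k_a/k_1 = 6.216 and 1 − D₀(k_a−k_1)/(k_1 L₀) = 0.2167,
t_c = ln(6.216 × 0.2167) / (1.38 − 0.222) = ln(1.347) / 1.158 = 0.2977/1.158 = 0.2571 d.
L(t_c) = L₀ e^(−k_1 t_c) = 28.5 × 0.9445 = 26.92 mg/L, and at the critical point k_a D_c = k_1 L, so D_c = (0.222/1.38) × 26.92 = 4.330 mg/L.
Minimum DO = C_s − D_c = 9.60 − 4.330 = 5.270 mg/L.
x_c = v t_c = 0.872 m/s × 0.2571 d × 86400 s/d = 19370 m ≈ 19.4 km.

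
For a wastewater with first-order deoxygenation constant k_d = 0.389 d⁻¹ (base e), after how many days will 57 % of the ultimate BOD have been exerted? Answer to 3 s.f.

y/L₀ = 1 − e^(−k_d t) = 0.57 ⇒ e^(−k_d t) = 0.430
t = −ln(0.430) / 0.389 = 0.8440 / 0.389 = 2.170 d.

t ≈ 2.17 d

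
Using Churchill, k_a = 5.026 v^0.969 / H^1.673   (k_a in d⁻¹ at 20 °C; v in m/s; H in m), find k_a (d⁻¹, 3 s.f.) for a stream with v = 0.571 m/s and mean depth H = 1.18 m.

k_a ≈ 2.21 d⁻¹

k_a = 5.026 × 0.571^0.969 / 1.18^1.673 = 5.026 × 0.5810 / 1.319 = 2.214 d⁻¹.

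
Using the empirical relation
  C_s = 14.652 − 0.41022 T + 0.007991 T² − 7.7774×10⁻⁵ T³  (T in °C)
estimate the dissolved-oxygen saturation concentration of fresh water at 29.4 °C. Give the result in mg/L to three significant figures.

C_s = 14.652 − 0.41022×29.4 + 0.007991×29.4² − 7.7774×10⁻⁵×29.4³ = 7.522 mg/L.

C_s ≈ 7.52 mg/L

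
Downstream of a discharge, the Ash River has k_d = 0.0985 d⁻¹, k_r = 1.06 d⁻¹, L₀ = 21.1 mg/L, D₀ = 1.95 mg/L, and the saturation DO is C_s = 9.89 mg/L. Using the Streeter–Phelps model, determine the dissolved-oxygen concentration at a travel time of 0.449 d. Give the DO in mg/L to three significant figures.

k_d L₀/(k_r−k_d) = 0.0985×21.1/(1.06−0.0985) = 2.078/0.9615 = 2.162 mg/L.
e^(−k_d t) = e^(−0.0985×0.4490) = 0.9567; e^(−k_r t) = e^(−1.06×0.4490) = 0.6213.
D = 2.162 × (0.9567 − 0.6213) + 1.95 × 0.6213 = 0.7251 + 1.212 = 1.937 mg/L.
DO = C_s − D = 9.89 − 1.937 = 7.953 mg/L.

DO ≈ 7.95 mg/L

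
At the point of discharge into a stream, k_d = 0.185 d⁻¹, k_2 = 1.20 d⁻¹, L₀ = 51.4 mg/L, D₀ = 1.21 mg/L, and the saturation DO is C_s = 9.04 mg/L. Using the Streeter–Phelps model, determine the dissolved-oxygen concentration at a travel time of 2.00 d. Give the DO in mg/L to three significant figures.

DO ≈ 3.31 mg/L

k_d L₀/(k_2−k_d) = 0.185×51.4/(1.20−0.185) = 9.509/1.015 = 9.368 mg/L.
e^(−k_d t) = e^(−0.185×2.000) = 0.6907; e^(−k_2 t) = e^(−1.20×2.000) = 0.09072.
D = 9.368 × (0.6907 − 0.09072) + 1.21 × 0.09072 = 5.621 + 0.1098 = 5.731 mg/L.
DO = C_s − D = 9.04 − 5.731 = 3.309 mg/L.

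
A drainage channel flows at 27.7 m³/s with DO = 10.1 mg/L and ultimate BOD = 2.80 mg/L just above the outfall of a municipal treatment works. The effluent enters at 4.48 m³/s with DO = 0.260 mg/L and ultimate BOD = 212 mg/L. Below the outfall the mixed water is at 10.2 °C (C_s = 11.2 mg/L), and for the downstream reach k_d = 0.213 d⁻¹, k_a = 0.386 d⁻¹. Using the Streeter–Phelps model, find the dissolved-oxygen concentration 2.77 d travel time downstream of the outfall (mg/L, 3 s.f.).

Mixed DO = (27.7×10.1 + 4.48×0.260)/(27.7+4.48) = 280.9/32.18 = 8.730 mg/L.
Mixed L₀ = (27.7×2.80 + 4.48×212)/(32.18) = 1027/32.18 = 31.92 mg/L.
Initial deficit D₀ = C_s − DO₀ = 11.2 − 8.730 = 2.470 mg/L.
D(2.77) = [0.213×31.92/(0.386−0.213)](e^(−0.213×2.77) − e^(−0.386×2.77)) + 2.470 e^(−0.386×2.77)
= 39.31 × (0.5543 − 0.3433) + 2.470 × 0.3433 = 9.143 mg/L.
DO = 11.2 − 9.143 = 2.057 mg/L.

DO ≈ 2.06 mg/L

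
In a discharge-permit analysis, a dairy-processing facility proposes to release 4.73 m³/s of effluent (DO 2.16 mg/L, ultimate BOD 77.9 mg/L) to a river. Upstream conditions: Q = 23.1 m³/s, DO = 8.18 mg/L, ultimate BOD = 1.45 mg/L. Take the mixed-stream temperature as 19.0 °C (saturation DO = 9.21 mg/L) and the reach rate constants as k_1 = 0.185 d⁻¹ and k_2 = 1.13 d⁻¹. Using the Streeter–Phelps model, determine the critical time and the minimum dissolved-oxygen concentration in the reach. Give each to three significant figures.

Mixed DO = (23.1×8.18 + 4.73×2.16)/(23.1+4.73) = 199.2/27.83 = 7.157 mg/L.
Mixed L₀ = (23.1×1.45 + 4.73×77.9)/(27.83) = 402.0/27.83 = 14.44 mg/L.
Initial deficit D₀ = C_s − DO₀ = 9.21 − 7.157 = 2.053 mg/L.
t_c = (1/0.9450) ln[(1.13/0.185)(1 − 2.053×0.9450/(0.185×14.44))] = 1.058 × ln(1.673) = 0.5445 d.
D_c = (0.185/1.13) × 14.44 × e^(−0.185×0.5445) = 0.1637 × 14.44 × 0.9042 = 2.138 mg/L.
Minimum DO = 9.21 − 2.138 = 7.072 mg/L.

t_c ≈ 0.544 d; minimum DO ≈ 7.07 mg/L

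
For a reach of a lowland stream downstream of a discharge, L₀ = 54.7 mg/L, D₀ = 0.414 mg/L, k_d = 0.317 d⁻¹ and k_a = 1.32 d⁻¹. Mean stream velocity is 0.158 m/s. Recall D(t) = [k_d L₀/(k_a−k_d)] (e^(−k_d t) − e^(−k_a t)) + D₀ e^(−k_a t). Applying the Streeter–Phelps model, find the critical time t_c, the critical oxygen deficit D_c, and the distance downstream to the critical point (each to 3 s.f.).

t_c = [1/(k_a−k_d)] ln[(k_a/k_d)(1 − D₀(k_a−k_d)/(k_d L₀))]
= [1/(1.32−0.317)] ln[(1.32/0.317)(1 − 0.414×1.003/(0.317×54.7))]
= (1/1.003) ln[4.164 × 0.9761] = 0.9970 × ln(4.064) = 0.9970 × 1.402 = 1.398 d.
D_c = (k_d/k_a) L₀ e^(−k_d t_c) = (0.317/1.32) × 54.7 × e^(−0.317×1.398) = 0.2402 × 54.7 × 0.6420 = 8.433 mg/L.
x_c = v t_c = 0.158 m/s × 1.398 d × 86400 s/d = 19090 m ≈ 19.1 km.

t_c ≈ 1.40 d; D_c ≈ 8.43 mg/L; x_c ≈ 19.1 km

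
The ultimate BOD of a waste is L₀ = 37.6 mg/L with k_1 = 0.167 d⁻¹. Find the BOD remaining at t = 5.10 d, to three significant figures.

L_t = L₀ e^(−k_1 t) = 37.6 × e^(−0.167×5.10) = 37.6 × 0.4267 = 16.04 mg/L.

L ≈ 16.0 mg/L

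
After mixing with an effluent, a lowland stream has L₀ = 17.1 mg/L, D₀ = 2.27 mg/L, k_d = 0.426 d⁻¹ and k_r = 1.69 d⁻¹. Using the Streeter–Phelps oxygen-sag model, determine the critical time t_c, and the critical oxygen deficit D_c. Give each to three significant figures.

t_c ≈ 0.694 d; D_c ≈ 3.21 mg/L

With k_r/k_d = 3.967 and 1 − D₀(k_r−k_d)/(k_d L₀) = 0.6061,
t_c = ln(3.967 × 0.6061) / (1.69 − 0.426) = ln(2.405) / 1.264 = 0.8774/1.264 = 0.6941 d.
D_c = (k_d/k_r) L₀ e^(−k_d t_c) = (0.426/1.69) × 17.1 × e^(−0.426×0.6941) = 0.2521 × 17.1 × 0.7440 = 3.207 mg/L.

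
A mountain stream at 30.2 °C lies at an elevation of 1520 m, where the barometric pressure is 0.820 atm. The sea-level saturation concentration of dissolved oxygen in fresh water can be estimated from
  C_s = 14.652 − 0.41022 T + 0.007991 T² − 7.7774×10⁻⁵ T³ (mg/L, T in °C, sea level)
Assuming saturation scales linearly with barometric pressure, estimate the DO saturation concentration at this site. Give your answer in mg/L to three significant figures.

At sea level: C_s = 14.652 − 0.41022×30.2 + 0.007991×30.2² − 7.7774×10⁻⁵×30.2³ = 7.409 mg/L.
Pressure correction: C_s' = 7.409 × 0.820 = 6.076 mg/L.

C_s ≈ 6.08 mg/L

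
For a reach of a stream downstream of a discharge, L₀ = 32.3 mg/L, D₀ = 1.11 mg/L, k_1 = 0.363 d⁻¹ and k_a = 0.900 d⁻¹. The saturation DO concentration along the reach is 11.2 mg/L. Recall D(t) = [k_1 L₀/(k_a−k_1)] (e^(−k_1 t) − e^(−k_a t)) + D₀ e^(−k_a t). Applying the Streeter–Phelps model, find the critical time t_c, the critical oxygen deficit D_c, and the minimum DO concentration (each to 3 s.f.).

t_c ≈ 1.59 d; D_c ≈ 7.31 mg/L; min DO ≈ 3.89 mg/L

At the critical point dD/dt = 0, so k_1 L₀ e^(−k_1 t) = k_a D. Substituting D(t) from the Streeter–Phelps equation and solving for t gives
t_c = ln[(k_a/k_1)(1 − D₀(k_a−k_1)/(k_1 L₀))] / (k_a−k_1).
Here k_a−k_1 = 0.5370 d⁻¹ and 1 − D₀(k_a−k_1)/(k_1 L₀) = 1 − 1.11×0.5370/(0.363×32.3) = 0.9492, so
t_c = ln(2.479 × 0.9492) / 0.5370 = 0.8558 / 0.5370 = 1.594 d.
L(t_c) = L₀ e^(−k_1 t_c) = 32.3 × 0.5607 = 18.11 mg/L, and at the critical point k_a D_c = k_1 L, so D_c = (0.363/0.900) × 18.11 = 7.305 mg/L.
Minimum DO = C_s − D_c = 11.2 − 7.305 = 3.895 mg/L.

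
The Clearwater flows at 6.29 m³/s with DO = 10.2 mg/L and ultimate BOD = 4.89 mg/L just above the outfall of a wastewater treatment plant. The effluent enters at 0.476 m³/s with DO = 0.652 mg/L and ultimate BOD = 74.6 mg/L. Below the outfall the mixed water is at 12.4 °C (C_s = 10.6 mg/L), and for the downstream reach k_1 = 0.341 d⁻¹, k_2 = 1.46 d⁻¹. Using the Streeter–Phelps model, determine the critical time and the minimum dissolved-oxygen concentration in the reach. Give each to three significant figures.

Mixed DO = (6.29×10.2 + 0.476×0.652)/(6.29+0.476) = 64.47/6.766 = 9.528 mg/L.
Mixed L₀ = (6.29×4.89 + 0.476×74.6)/(6.766) = 66.27/6.766 = 9.794 mg/L.
Initial deficit D₀ = C_s − DO₀ = 10.6 − 9.528 = 1.072 mg/L.
t_c = (1/1.119) ln[(1.46/0.341)(1 − 1.072×1.119/(0.341×9.794))] = 0.8937 × ln(2.744) = 0.9021 d.
D_c = (0.341/1.46) × 9.794 × e^(−0.341×0.9021) = 0.2336 × 9.794 × 0.7352 = 1.682 mg/L.
Minimum DO = 10.6 − 1.682 = 8.918 mg/L.

t_c ≈ 0.902 d; minimum DO ≈ 8.92 mg/L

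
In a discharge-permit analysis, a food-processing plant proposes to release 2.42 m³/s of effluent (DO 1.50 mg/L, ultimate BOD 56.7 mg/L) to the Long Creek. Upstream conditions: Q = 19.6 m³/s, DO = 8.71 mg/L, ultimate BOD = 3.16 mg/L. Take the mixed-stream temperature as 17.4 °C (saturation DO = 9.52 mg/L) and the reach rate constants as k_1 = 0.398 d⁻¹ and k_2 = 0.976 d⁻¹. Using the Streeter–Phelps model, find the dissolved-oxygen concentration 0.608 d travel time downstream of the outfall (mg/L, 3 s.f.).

Mixed DO = (19.6×8.71 + 2.42×1.50)/(19.6+2.42) = 174.3/22.02 = 7.918 mg/L.
Mixed L₀ = (19.6×3.16 + 2.42×56.7)/(22.02) = 199.2/22.02 = 9.044 mg/L.
Initial deficit D₀ = C_s − DO₀ = 9.52 − 7.918 = 1.602 mg/L.
D(0.608) = [0.398×9.044/(0.976−0.398)](e^(−0.398×0.608) − e^(−0.976×0.608)) + 1.602 e^(−0.976×0.608)
= 6.228 × (0.7851 − 0.5524) + 1.602 × 0.5524 = 2.334 mg/L.
DO = 9.52 − 2.334 = 7.186 mg/L.

DO ≈ 7.19 mg/L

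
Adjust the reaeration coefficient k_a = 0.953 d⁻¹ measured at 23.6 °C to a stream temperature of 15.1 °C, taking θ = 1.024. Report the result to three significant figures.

k_a ≈ 0.779 d⁻¹

k_a(T₂) = k_a(T₁) · θ^(T₂−T₁) = 0.953 × 1.024^(15.1−23.6)
= 0.953 × 1.024^-8.50 = 0.953 × 0.8174 = 0.7790 d⁻¹.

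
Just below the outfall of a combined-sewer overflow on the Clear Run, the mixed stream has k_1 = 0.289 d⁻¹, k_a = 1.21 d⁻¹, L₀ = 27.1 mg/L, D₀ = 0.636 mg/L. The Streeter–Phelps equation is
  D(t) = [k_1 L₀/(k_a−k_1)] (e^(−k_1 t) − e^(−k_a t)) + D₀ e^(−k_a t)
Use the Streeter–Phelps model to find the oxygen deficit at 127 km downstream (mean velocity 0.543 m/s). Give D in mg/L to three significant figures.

Travel time t = x/v = 127 km / (0.543 m/s) = 127000 m / 0.543 m/s = 233900 s = 2.707 d.
k_1 L₀/(k_a−k_1) = 0.289×27.1/(1.21−0.289) = 7.832/0.9210 = 8.504 mg/L.
e^(−k_1 t) = e^(−0.289×2.707) = 0.4573; e^(−k_a t) = e^(−1.21×2.707) = 0.03780.
D = 8.504 × (0.4573 − 0.03780) + 0.636 × 0.03780 = 3.568 + 0.02404 = 3.592 mg/L.

D ≈ 3.59 mg/L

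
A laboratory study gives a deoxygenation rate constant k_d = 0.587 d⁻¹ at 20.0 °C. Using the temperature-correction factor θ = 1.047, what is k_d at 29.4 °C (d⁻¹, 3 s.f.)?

k_d ≈ 0.904 d⁻¹

k_d(T₂) = k_d(T₁) · θ^(T₂−T₁) = 0.587 × 1.047^(29.4−20.0)
= 0.587 × 1.047^9.40 = 0.587 × 1.540 = 0.9039 d⁻¹.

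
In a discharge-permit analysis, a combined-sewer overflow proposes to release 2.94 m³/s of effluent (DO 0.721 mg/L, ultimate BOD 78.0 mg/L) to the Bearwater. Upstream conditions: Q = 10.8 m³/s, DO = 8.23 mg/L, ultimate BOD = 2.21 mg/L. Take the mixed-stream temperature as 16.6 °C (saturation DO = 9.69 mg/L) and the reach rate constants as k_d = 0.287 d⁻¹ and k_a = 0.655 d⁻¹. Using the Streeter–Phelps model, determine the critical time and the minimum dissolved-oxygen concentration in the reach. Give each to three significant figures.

Mixed DO = (10.8×8.23 + 2.94×0.721)/(10.8+2.94) = 91.00/13.74 = 6.623 mg/L.
Mixed L₀ = (10.8×2.21 + 2.94×78.0)/(13.74) = 253.2/13.74 = 18.43 mg/L.
Initial deficit D₀ = C_s − DO₀ = 9.69 − 6.623 = 3.067 mg/L.
t_c = (1/0.3680) ln[(0.655/0.287)(1 − 3.067×0.3680/(0.287×18.43))] = 2.717 × ln(1.795) = 1.590 d.
D_c = (0.287/0.655) × 18.43 × e^(−0.287×1.590) = 0.4382 × 18.43 × 0.6336 = 5.116 mg/L.
Minimum DO = 9.69 − 5.116 = 4.574 mg/L.

t_c ≈ 1.59 d; minimum DO ≈ 4.57 mg/L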